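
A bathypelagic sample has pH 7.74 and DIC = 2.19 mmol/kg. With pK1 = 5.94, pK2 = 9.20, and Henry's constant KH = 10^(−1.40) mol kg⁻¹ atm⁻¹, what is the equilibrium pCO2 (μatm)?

pCO2 = 830 μatm

α₀ = 1 / (1 + K1/[H⁺] + K1K2/[H⁺]²) = 1 / (1 + 10^+1.80 + 10^+0.34)
   = 1 / (1 + 63.096 + 2.1878) = 1/66.283 = 0.01509
[CO2*] = α₀ × DIC = 0.01509 × 2.19 = 0.03304 mmol/kg
pCO2 = [CO2*]/KH = 3.304×10^-5 / 3.981×10^-2 = 830 μatm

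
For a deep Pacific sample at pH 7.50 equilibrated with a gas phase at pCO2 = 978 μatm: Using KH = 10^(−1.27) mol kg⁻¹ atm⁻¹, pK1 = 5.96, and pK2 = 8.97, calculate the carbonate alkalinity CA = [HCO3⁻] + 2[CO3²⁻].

CA = 1.94 mmol/kg

[CO2*] = KH · pCO2 = 10^(−1.27) × 978×10^-6 = 5.252×10^-5 mol/kg
α₀ = 1/(1 + K1/[H⁺] + K1K2/[H⁺]²) = 1/(1 + 10^+1.54 + 10^+0.07) = 0.02714
DIC = [CO2*]/α₀ = 5.252×10^-5 / 0.02714 = 1.935 mmol/kg
CA = (α₁ + 2α₂)·DIC = (0.9410 + 2×0.03188) × 1.935 = 1.94 mmol/kg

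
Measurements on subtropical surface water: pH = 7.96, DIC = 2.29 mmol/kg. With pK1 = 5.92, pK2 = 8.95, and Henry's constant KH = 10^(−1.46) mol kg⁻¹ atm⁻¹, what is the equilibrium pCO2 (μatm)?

pCO2 = 542 μatm

α₀ = 1 / (1 + K1/[H⁺] + K1K2/[H⁺]²) = 1 / (1 + 10^+2.04 + 10^+1.05)
   = 1 / (1 + 109.65 + 11.220) = 1/121.87 = 0.008206
[CO2*] = α₀ × DIC = 0.008206 × 2.29 = 0.01879 mmol/kg = 18.79 μmol/kg
pCO2 = [CO2*]/KH = 1.879×10^-5 / 3.467×10^-2 = 542 μatm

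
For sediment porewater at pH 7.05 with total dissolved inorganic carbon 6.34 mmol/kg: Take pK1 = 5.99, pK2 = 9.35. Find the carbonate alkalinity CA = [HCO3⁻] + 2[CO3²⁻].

CA = [HCO3⁻] + 2[CO3²⁻] = (α₁ + 2α₂)·DIC
At pH 7.05: [H⁺]/K1 = 10^-1.06 = 0.087096, K2/[H⁺] = 10^-2.30 = 0.0050119
α₁ = 1/(1 + 0.087096 + 0.0050119) = 1/1.0921 = 0.9157; α₂ = α₁·K2/[H⁺] = 0.004589
α₁ + 2α₂ = 0.9248
CA = 0.9248 × 6.34 = 5.86 mmol/kg

CA = 5.86 mmol/kg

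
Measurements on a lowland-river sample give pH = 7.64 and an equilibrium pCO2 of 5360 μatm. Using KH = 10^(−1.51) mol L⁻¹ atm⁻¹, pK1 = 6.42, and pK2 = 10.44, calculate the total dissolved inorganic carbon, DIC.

[CO2*] = KH · pCO2 = 10^(−1.51) × 5360×10^-6 = 1.656×10^-4 mol/L
α₀ = 1/(1 + K1/[H⁺] + K1K2/[H⁺]²) = 1/(1 + 10^+1.22 + 10^-1.58) = 0.05675
DIC = [CO2*]/α₀ = 1.656×10^-4 / 0.05675 = 2.92 mmol/L

DIC = 2.92 mmol/L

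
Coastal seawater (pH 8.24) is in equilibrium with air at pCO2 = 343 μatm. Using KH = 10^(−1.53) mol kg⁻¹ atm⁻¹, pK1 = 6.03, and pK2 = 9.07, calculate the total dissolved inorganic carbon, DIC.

[CO2*] = KH · pCO2 = 10^(−1.53) × 343×10^-6 = 1.012×10^-5 mol/kg
α₀ = 1/(1 + K1/[H⁺] + K1K2/[H⁺]²) = 1/(1 + 10^+2.21 + 10^+1.38) = 0.005343
DIC = [CO2*]/α₀ = 1.012×10^-5 / 0.005343 = 1.89 mmol/kg

DIC = 1.89 mmol/kg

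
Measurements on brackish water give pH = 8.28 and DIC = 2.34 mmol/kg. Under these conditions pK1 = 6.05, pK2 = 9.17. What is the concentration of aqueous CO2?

α₀ = 1 / (1 + K1/[H⁺] + K1K2/[H⁺]²) = 1 / (1 + 10^+2.23 + 10^+1.34)
   = 1 / (1 + 169.82 + 21.878) = 1/192.70 = 0.005189
[CO2*] = α₀ × DIC = 0.005189 × 2.34 = 0.0121 mmol/kg = 12.1 μmol/kg

[CO2*] = 12.1 μmol/kg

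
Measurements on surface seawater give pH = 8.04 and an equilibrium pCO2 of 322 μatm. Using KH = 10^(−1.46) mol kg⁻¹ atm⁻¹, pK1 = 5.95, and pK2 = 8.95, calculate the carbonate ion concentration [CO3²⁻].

[CO3²⁻] = 0.169 mmol/kg

[CO2*] = KH · pCO2 = 10^(−1.46) × 322×10^-6 = 1.116×10^-5 mol/kg
α₀ = 1/(1 + K1/[H⁺] + K1K2/[H⁺]²) = 1/(1 + 10^+2.09 + 10^+1.18) = 0.007186
DIC = [CO2*]/α₀ = 1.116×10^-5 / 0.007186 = 1.554 mmol/kg
[CO3²⁻] = α₂·DIC; α₂ = 0.1088, so [CO3²⁻] = 0.1088 × 1.554 = 0.169 mmol/kg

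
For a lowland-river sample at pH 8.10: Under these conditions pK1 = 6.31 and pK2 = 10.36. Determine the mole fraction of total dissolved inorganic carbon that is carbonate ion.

α₂ = 0.00538

α₂ = 1 / (1 + [H⁺]/K2 + [H⁺]²/(K1K2)) = 1 / (1 + 10^+2.26 + 10^+0.47)
   = 1 / (1 + 181.97 + 2.9512) = 1/185.92 = 0.005379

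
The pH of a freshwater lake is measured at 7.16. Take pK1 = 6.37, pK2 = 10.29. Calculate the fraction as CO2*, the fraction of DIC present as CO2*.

α₀ = 1 / (1 + K1/[H⁺] + K1K2/[H⁺]²) = 1 / (1 + 10^+0.79 + 10^-2.34)
   = 1 / (1 + 6.1660 + 0.0045709) = 1/7.1705 = 0.1395

α₀ = 0.139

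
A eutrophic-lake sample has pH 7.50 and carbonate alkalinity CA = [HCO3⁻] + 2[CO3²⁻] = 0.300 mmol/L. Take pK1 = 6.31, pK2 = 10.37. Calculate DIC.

CA = [HCO3⁻] + 2[CO3²⁻] = (α₁ + 2α₂)·DIC
At pH 7.50: [H⁺]/K1 = 10^-1.19 = 0.064565, K2/[H⁺] = 10^-2.87 = 0.0013490
α₁ = 1/(1 + 0.064565 + 0.0013490) = 1/1.0659 = 0.9382; α₂ = α₁·K2/[H⁺] = 0.001266
α₁ + 2α₂ = 0.9407
DIC = CA / (α₁ + 2α₂) = 0.300 / 0.9407 = 0.319 mmol/L

DIC = 0.319 mmol/L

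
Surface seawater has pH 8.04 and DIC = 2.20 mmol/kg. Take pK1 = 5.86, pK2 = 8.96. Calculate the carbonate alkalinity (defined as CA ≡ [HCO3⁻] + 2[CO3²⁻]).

CA = 2.42 mmol/kg

CA = [HCO3⁻] + 2[CO3²⁻] = (α₁ + 2α₂)·DIC
At pH 8.04: [H⁺]/K1 = 10^-2.18 = 0.0066069, K2/[H⁺] = 10^-0.92 = 0.12023
α₁ = 1/(1 + 0.0066069 + 0.12023) = 1/1.1268 = 0.8874; α₂ = α₁·K2/[H⁺] = 0.1067
α₁ + 2α₂ = 1.1008
CA = 1.1008 × 2.20 = 2.42 mmol/kg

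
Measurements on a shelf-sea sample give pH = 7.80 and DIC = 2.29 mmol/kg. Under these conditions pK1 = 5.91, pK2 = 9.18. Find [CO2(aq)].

[CO2*] = 0.0280 mmol/kg

α₀ = 1 / (1 + K1/[H⁺] + K1K2/[H⁺]²) = 1 / (1 + 10^+1.89 + 10^+0.51)
   = 1 / (1 + 77.625 + 3.2359) = 1/81.861 = 0.01222
[CO2*] = α₀ × DIC = 0.01222 × 2.29 = 0.0280 mmol/kg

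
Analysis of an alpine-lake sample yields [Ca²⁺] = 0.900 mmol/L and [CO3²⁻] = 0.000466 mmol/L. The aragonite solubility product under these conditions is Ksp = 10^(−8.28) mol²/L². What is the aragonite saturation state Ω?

Ksp = 10^(−8.28) = 5.248×10^-9
Ω = [Ca²⁺][CO3²⁻]/Ksp = (0.900×10^-3)(0.000466×10^-3) / 5.248×10^-9 = 0.0799

Ω = 0.0799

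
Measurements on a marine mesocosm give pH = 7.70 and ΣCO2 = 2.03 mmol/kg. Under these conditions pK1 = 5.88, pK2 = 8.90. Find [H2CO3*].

α₀ = 1 / (1 + K1/[H⁺] + K1K2/[H⁺]²) = 1 / (1 + 10^+1.82 + 10^+0.62)
   = 1 / (1 + 66.069 + 4.1687) = 1/71.238 = 0.01404
[CO2*] = α₀ × DIC = 0.01404 × 2.03 = 0.0285 mmol/kg

[CO2*] = 0.0285 mmol/kg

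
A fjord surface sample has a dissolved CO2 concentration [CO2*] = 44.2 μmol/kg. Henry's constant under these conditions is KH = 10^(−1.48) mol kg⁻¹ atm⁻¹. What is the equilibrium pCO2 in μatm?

pCO2 = 1330 μatm

KH = 10^(−1.48) = 3.311×10^-2 mol kg⁻¹ atm⁻¹
pCO2 = [CO2*]/KH = 44.2×10^-6 / 3.311×10^-2 = 1.33×10^-3 atm = 1330 μatm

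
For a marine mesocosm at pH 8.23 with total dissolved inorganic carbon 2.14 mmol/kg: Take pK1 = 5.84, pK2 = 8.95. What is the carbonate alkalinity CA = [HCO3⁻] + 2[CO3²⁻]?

CA = [HCO3⁻] + 2[CO3²⁻] = (α₁ + 2α₂)·DIC
At pH 8.23: [H⁺]/K1 = 10^-2.39 = 0.0040738, K2/[H⁺] = 10^-0.72 = 0.19055
α₁ = 1/(1 + 0.0040738 + 0.19055) = 1/1.1946 = 0.8371; α₂ = α₁·K2/[H⁺] = 0.1595
α₁ + 2α₂ = 1.1561
CA = 1.1561 × 2.14 = 2.47 mmol/kg

CA = 2.47 mmol/kg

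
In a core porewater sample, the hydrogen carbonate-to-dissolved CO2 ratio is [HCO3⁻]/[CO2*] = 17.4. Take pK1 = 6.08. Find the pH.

From K1 = [H⁺][HCO3⁻]/[CO2*]:  pH = pK1 + log₁₀([HCO3⁻]/[CO2*])
log₁₀(17.4) = +1.241
pH = 6.08 + (+1.241) = 7.32

pH = 7.32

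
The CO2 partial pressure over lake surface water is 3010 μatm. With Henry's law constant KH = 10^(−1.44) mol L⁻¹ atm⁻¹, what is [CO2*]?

KH = 10^(−1.44) = 3.631×10^-2 mol L⁻¹ atm⁻¹
[CO2*] = KH · pCO2 = 3.631×10^-2 × 3010×10^-6 atm = 1.09×10^-4 mol/L

[CO2*] = 109 μmol/L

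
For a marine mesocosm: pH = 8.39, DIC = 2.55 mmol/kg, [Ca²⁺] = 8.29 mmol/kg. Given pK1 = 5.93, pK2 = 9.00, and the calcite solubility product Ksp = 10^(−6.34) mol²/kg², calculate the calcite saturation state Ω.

α₂ = 1 / (1 + [H⁺]/K2 + [H⁺]²/(K1K2)) = 1 / (1 + 10^+0.61 + 10^-1.85)
   = 1 / (1 + 4.0738 + 0.014125) = 1/5.0879 = 0.1965
[CO3²⁻] = α₂ × DIC = 0.1965 × 2.55 = 0.5012 mmol/kg
Ksp = 10^(−6.34) = 4.571×10^-7
Ω = [Ca²⁺][CO3²⁻]/Ksp = (8.29×10^-3)(5.012×10^-4) / 4.571×10^-7 = 9.09

Ω = 9.09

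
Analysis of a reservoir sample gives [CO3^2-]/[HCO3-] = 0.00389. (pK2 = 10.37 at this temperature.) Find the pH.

From K2 = [H⁺][CO3^2-]/[HCO3-]:  pH = pK2 + log₁₀([CO3^2-]/[HCO3-])
log₁₀(0.00389) = -2.410
pH = 10.37 + (-2.410) = 7.96

pH = 7.96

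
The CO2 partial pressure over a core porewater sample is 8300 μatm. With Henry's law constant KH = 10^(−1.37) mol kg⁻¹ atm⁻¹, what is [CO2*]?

[CO2*] = 354 μmol/kg

KH = 10^(−1.37) = 4.266×10^-2 mol kg⁻¹ atm⁻¹
[CO2*] = KH · pCO2 = 4.266×10^-2 × 8300×10^-6 atm = 3.54×10^-4 mol/kg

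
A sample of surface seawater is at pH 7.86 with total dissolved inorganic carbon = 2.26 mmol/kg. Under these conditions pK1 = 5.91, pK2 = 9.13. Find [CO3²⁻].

α₂ = 1 / (1 + [H⁺]/K2 + [H⁺]²/(K1K2)) = 1 / (1 + 10^+1.27 + 10^-0.68)
   = 1 / (1 + 18.621 + 0.20893) = 1/19.830 = 0.05043
[CO3²⁻] = α₂ × DIC = 0.05043 × 2.26 = 0.114 mmol/kg

[CO3²⁻] = 0.114 mmol/kg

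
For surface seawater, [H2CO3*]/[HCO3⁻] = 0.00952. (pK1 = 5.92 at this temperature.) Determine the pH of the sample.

pH = 7.94

From K1 = [H⁺][HCO3⁻]/[H2CO3*]:  pH = pK1 − log₁₀([H2CO3*]/[HCO3⁻])
log₁₀(0.00952) = -2.021
pH = 5.92 − (-2.021) = 7.94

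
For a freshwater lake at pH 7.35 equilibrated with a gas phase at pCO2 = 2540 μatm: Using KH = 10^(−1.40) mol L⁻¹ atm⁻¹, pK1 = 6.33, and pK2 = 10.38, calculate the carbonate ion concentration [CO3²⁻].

[CO3²⁻] = 0.988 μmol/L

[CO2*] = KH · pCO2 = 10^(−1.40) × 2540×10^-6 = 1.011×10^-4 mol/L
α₀ = 1/(1 + K1/[H⁺] + K1K2/[H⁺]²) = 1/(1 + 10^+1.02 + 10^-2.01) = 0.08710
DIC = [CO2*]/α₀ = 1.011×10^-4 / 0.08710 = 1.161 mmol/L
[CO3²⁻] = α₂·DIC; α₂ = 0.0008512, so [CO3²⁻] = 0.0008512 × 1.161 = 0.000988 mmol/L = 0.988 μmol/L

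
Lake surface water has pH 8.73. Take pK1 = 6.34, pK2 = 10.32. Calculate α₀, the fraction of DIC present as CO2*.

α₀ = 1 / (1 + K1/[H⁺] + K1K2/[H⁺]²) = 1 / (1 + 10^+2.39 + 10^+0.80)
   = 1 / (1 + 245.47 + 6.3096) = 1/252.78 = 0.003956

α₀ = 0.00396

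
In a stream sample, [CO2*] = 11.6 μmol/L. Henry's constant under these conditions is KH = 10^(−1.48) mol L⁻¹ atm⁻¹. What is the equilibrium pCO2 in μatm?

KH = 10^(−1.48) = 3.311×10^-2 mol L⁻¹ atm⁻¹
pCO2 = [CO2*]/KH = 11.6×10^-6 / 3.311×10^-2 = 3.50×10^-4 atm = 350 μatm

pCO2 = 350 μatm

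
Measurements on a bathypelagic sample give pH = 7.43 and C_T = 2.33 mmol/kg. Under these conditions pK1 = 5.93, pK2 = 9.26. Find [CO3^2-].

[CO3²⁻] = 0.0329 mmol/kg

α₂ = 1 / (1 + [H⁺]/K2 + [H⁺]²/(K1K2)) = 1 / (1 + 10^+1.83 + 10^+0.33)
   = 1 / (1 + 67.608 + 2.1380) = 1/70.746 = 0.01414
[CO3²⁻] = α₂ × DIC = 0.01414 × 2.33 = 0.0329 mmol/kg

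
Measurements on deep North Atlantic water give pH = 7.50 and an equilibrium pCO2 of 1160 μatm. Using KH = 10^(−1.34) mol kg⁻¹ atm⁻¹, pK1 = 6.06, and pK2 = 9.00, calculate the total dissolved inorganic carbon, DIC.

DIC = 1.56 mmol/kg

[CO2*] = KH · pCO2 = 10^(−1.34) × 1160×10^-6 = 5.302×10^-5 mol/kg
α₀ = 1/(1 + K1/[H⁺] + K1K2/[H⁺]²) = 1/(1 + 10^+1.44 + 10^-0.06) = 0.03400
DIC = [CO2*]/α₀ = 5.302×10^-5 / 0.03400 = 1.56 mmol/kg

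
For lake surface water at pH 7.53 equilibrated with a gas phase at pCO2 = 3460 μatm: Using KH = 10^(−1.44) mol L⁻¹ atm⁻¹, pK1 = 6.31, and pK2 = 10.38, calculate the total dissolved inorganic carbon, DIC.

DIC = 2.21 mmol/L

[CO2*] = KH · pCO2 = 10^(−1.44) × 3460×10^-6 = 1.256×10^-4 mol/L
α₀ = 1/(1 + K1/[H⁺] + K1K2/[H⁺]²) = 1/(1 + 10^+1.22 + 10^-1.63) = 0.05676
DIC = [CO2*]/α₀ = 1.256×10^-4 / 0.05676 = 2.21 mmol/L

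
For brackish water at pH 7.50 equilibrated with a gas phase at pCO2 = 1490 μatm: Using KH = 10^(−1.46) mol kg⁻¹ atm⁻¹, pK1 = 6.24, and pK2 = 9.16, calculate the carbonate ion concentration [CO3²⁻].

[CO3²⁻] = 0.0206 mmol/kg

[CO2*] = KH · pCO2 = 10^(−1.46) × 1490×10^-6 = 5.166×10^-5 mol/kg
α₀ = 1/(1 + K1/[H⁺] + K1K2/[H⁺]²) = 1/(1 + 10^+1.26 + 10^-0.40) = 0.05103
DIC = [CO2*]/α₀ = 5.166×10^-5 / 0.05103 = 1.012 mmol/kg
[CO3²⁻] = α₂·DIC; α₂ = 0.02032, so [CO3²⁻] = 0.02032 × 1.012 = 0.0206 mmol/kg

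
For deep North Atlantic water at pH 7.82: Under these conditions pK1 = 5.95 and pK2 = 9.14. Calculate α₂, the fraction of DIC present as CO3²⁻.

α₂ = 1 / (1 + [H⁺]/K2 + [H⁺]²/(K1K2)) = 1 / (1 + 10^+1.32 + 10^-0.55)
   = 1 / (1 + 20.893 + 0.28184) = 1/22.175 = 0.04510

α₂ = 0.0451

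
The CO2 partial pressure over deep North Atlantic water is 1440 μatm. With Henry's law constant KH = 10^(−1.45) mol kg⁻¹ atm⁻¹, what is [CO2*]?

[CO2*] = 51.1 μmol/kg

KH = 10^(−1.45) = 3.548×10^-2 mol kg⁻¹ atm⁻¹
[CO2*] = KH · pCO2 = 3.548×10^-2 × 1440×10^-6 atm = 5.11×10^-5 mol/kg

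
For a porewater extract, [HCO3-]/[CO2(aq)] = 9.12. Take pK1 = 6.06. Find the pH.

pH = 7.02

From K1 = [H⁺][HCO3-]/[CO2(aq)]:  pH = pK1 + log₁₀([HCO3-]/[CO2(aq)])
log₁₀(9.12) = +0.960
pH = 6.06 + (+0.960) = 7.02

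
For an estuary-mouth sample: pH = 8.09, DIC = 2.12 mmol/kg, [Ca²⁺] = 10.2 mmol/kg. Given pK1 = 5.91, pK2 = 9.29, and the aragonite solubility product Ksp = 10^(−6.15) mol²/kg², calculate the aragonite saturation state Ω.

α₂ = 1 / (1 + [H⁺]/K2 + [H⁺]²/(K1K2)) = 1 / (1 + 10^+1.20 + 10^-0.98)
   = 1 / (1 + 15.849 + 0.10471) = 1/16.954 = 0.05898
[CO3²⁻] = α₂ × DIC = 0.05898 × 2.12 = 0.1250 mmol/kg
Ksp = 10^(−6.15) = 7.079×10^-7
Ω = [Ca²⁺][CO3²⁻]/Ksp = (10.2×10^-3)(1.250×10^-4) / 7.079×10^-7 = 1.80

Ω = 1.80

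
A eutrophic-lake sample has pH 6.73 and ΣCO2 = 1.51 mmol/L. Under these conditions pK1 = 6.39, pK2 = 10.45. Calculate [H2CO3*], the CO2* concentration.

[CO2*] = 0.474 mmol/L

α₀ = 1 / (1 + K1/[H⁺] + K1K2/[H⁺]²) = 1 / (1 + 10^+0.34 + 10^-3.38)
   = 1 / (1 + 2.1878 + 0.00041687) = 1/3.1882 = 0.3137
[CO2*] = α₀ × DIC = 0.3137 × 1.51 = 0.474 mmol/L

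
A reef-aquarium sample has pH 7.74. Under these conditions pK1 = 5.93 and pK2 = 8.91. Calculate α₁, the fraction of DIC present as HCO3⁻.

α₁ = 1 / (1 + [H⁺]/K1 + K2/[H⁺]) = 1 / (1 + 10^-1.81 + 10^-1.17)
   = 1 / (1 + 0.015488 + 0.067608) = 1/1.0831 = 0.9233

α₁ = 0.923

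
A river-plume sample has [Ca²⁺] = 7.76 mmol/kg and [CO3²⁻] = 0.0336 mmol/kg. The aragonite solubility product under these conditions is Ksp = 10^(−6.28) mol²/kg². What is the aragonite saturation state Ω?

Ksp = 10^(−6.28) = 5.248×10^-7
Ω = [Ca²⁺][CO3²⁻]/Ksp = (7.76×10^-3)(0.0336×10^-3) / 5.248×10^-7 = 0.497

Ω = 0.497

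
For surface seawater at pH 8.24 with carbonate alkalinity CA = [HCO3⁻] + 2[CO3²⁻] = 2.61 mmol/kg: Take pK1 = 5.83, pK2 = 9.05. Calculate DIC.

DIC = 2.31 mmol/kg

CA = [HCO3⁻] + 2[CO3²⁻] = (α₁ + 2α₂)·DIC
At pH 8.24: [H⁺]/K1 = 10^-2.41 = 0.0038905, K2/[H⁺] = 10^-0.81 = 0.15488
α₁ = 1/(1 + 0.0038905 + 0.15488) = 1/1.1588 = 0.8630; α₂ = α₁·K2/[H⁺] = 0.1337
α₁ + 2α₂ = 1.1303
DIC = CA / (α₁ + 2α₂) = 2.61 / 1.1303 = 2.31 mmol/kg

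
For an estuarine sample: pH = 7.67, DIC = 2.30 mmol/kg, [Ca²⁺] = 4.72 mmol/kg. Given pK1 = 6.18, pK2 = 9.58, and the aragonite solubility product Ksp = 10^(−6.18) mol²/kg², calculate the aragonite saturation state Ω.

Ω = 0.194

α₂ = 1 / (1 + [H⁺]/K2 + [H⁺]²/(K1K2)) = 1 / (1 + 10^+1.91 + 10^+0.42)
   = 1 / (1 + 81.283 + 2.6303) = 1/84.913 = 0.01178
[CO3²⁻] = α₂ × DIC = 0.01178 × 2.30 = 0.02709 mmol/kg
Ksp = 10^(−6.18) = 6.607×10^-7
Ω = [Ca²⁺][CO3²⁻]/Ksp = (4.72×10^-3)(2.709×10^-5) / 6.607×10^-7 = 0.194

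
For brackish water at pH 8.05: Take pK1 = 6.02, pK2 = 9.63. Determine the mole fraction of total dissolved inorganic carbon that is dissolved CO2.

α₀ = 1 / (1 + K1/[H⁺] + K1K2/[H⁺]²) = 1 / (1 + 10^+2.03 + 10^+0.45)
   = 1 / (1 + 107.15 + 2.8184) = 1/110.97 = 0.009011

α₀ = 0.00901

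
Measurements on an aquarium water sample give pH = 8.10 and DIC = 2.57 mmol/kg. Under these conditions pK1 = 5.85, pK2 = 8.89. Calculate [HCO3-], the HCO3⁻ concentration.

α₁ = 1 / (1 + [H⁺]/K1 + K2/[H⁺]) = 1 / (1 + 10^-2.25 + 10^-0.79)
   = 1 / (1 + 0.0056234 + 0.16218) = 1/1.1678 = 0.8563
[HCO3⁻] = α₁ × DIC = 0.8563 × 2.57 = 2.20 mmol/kg

[HCO3⁻] = 2.20 mmol/kg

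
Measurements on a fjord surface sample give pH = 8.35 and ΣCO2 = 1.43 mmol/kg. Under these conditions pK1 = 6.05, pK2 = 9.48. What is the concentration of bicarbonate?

[HCO3⁻] = 1.33 mmol/kg

α₁ = 1 / (1 + [H⁺]/K1 + K2/[H⁺]) = 1 / (1 + 10^-2.30 + 10^-1.13)
   = 1 / (1 + 0.0050119 + 0.074131) = 1/1.0791 = 0.9267
[HCO3⁻] = α₁ × DIC = 0.9267 × 1.43 = 1.33 mmol/kg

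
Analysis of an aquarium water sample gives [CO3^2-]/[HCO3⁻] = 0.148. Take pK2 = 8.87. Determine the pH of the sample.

pH = 8.04

From K2 = [H⁺][CO3^2-]/[HCO3⁻]:  pH = pK2 + log₁₀([CO3^2-]/[HCO3⁻])
log₁₀(0.148) = -0.830
pH = 8.87 + (-0.830) = 8.04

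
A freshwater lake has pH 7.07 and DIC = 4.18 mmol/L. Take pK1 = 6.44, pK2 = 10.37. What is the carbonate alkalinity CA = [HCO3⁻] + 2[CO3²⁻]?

CA = [HCO3⁻] + 2[CO3²⁻] = (α₁ + 2α₂)·DIC
At pH 7.07: [H⁺]/K1 = 10^-0.63 = 0.23442, K2/[H⁺] = 10^-3.30 = 0.00050119
α₁ = 1/(1 + 0.23442 + 0.00050119) = 1/1.2349 = 0.8098; α₂ = α₁·K2/[H⁺] = 0.0004058
α₁ + 2α₂ = 0.8106
CA = 0.8106 × 4.18 = 3.39 mmol/L

CA = 3.39 mmol/L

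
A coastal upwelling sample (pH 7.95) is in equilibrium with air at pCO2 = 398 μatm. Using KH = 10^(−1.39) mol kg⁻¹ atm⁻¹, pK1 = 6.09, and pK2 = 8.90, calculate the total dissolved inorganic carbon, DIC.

DIC = 1.32 mmol/kg

[CO2*] = KH · pCO2 = 10^(−1.39) × 398×10^-6 = 1.621×10^-5 mol/kg
α₀ = 1/(1 + K1/[H⁺] + K1K2/[H⁺]²) = 1/(1 + 10^+1.86 + 10^+0.91) = 0.01226
DIC = [CO2*]/α₀ = 1.621×10^-5 / 0.01226 = 1.32 mmol/kg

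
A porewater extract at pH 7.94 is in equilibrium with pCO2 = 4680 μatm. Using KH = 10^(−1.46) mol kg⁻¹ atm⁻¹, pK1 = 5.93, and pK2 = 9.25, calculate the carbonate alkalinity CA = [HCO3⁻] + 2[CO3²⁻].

[CO2*] = KH · pCO2 = 10^(−1.46) × 4680×10^-6 = 1.623×10^-4 mol/kg
α₀ = 1/(1 + K1/[H⁺] + K1K2/[H⁺]²) = 1/(1 + 10^+2.01 + 10^+0.70) = 0.009230
DIC = [CO2*]/α₀ = 1.623×10^-4 / 0.009230 = 17.58 mmol/kg
CA = (α₁ + 2α₂)·DIC = (0.9445 + 2×0.04626) × 17.58 = 18.2 mmol/kg

CA = 18.2 mmol/kg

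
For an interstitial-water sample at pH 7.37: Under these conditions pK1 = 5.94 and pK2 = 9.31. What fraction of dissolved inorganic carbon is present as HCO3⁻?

α₁ = 1 / (1 + [H⁺]/K1 + K2/[H⁺]) = 1 / (1 + 10^-1.43 + 10^-1.94)
   = 1 / (1 + 0.037154 + 0.011482) = 1/1.0486 = 0.9536

α₁ = 0.954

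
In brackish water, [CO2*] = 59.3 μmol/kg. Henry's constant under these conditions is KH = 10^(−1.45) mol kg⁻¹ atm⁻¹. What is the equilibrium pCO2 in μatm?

pCO2 = 1670 μatm

KH = 10^(−1.45) = 3.548×10^-2 mol kg⁻¹ atm⁻¹
pCO2 = [CO2*]/KH = 59.3×10^-6 / 3.548×10^-2 = 1.67×10^-3 atm = 1670 μatm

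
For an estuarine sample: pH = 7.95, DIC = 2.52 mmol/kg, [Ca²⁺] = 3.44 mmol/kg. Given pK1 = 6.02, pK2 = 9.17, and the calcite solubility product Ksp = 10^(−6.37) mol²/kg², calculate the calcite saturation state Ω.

Ω = 1.14

α₂ = 1 / (1 + [H⁺]/K2 + [H⁺]²/(K1K2)) = 1 / (1 + 10^+1.22 + 10^-0.71)
   = 1 / (1 + 16.596 + 0.19498) = 1/17.791 = 0.05621
[CO3²⁻] = α₂ × DIC = 0.05621 × 2.52 = 0.1416 mmol/kg
Ksp = 10^(−6.37) = 4.266×10^-7
Ω = [Ca²⁺][CO3²⁻]/Ksp = (3.44×10^-3)(1.416×10^-4) / 4.266×10^-7 = 1.14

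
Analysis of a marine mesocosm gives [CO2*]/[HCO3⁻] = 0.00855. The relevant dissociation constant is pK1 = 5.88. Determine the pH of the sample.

pH = 7.95

From K1 = [H⁺][HCO3⁻]/[CO2*]:  pH = pK1 − log₁₀([CO2*]/[HCO3⁻])
log₁₀(0.00855) = -2.068
pH = 5.88 − (-2.068) = 7.95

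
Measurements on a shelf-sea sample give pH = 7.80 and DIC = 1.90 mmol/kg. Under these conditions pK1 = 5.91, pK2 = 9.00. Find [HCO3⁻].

[HCO3⁻] = 1.77 mmol/kg

α₁ = 1 / (1 + [H⁺]/K1 + K2/[H⁺]) = 1 / (1 + 10^-1.89 + 10^-1.20)
   = 1 / (1 + 0.012882 + 0.063096) = 1/1.0760 = 0.9294
[HCO3⁻] = α₁ × DIC = 0.9294 × 1.90 = 1.77 mmol/kg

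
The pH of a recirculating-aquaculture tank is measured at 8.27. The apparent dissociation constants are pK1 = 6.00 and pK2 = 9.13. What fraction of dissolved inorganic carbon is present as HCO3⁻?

α₁ = 1 / (1 + [H⁺]/K1 + K2/[H⁺]) = 1 / (1 + 10^-2.27 + 10^-0.86)
   = 1 / (1 + 0.0053703 + 0.13804) = 1/1.1434 = 0.8746

α₁ = 0.875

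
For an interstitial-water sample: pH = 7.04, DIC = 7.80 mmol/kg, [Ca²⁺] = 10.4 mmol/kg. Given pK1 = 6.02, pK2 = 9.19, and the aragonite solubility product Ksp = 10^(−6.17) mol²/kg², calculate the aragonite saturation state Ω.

α₂ = 1 / (1 + [H⁺]/K2 + [H⁺]²/(K1K2)) = 1 / (1 + 10^+2.15 + 10^+1.13)
   = 1 / (1 + 141.25 + 13.490) = 1/155.74 = 0.006421
[CO3²⁻] = α₂ × DIC = 0.006421 × 7.80 = 0.05008 mmol/kg
Ksp = 10^(−6.17) = 6.761×10^-7
Ω = [Ca²⁺][CO3²⁻]/Ksp = (10.4×10^-3)(5.008×10^-5) / 6.761×10^-7 = 0.770

Ω = 0.770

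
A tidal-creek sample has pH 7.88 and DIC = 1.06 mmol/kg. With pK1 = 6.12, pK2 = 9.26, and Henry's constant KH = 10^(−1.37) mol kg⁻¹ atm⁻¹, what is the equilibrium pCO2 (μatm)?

α₀ = 1 / (1 + K1/[H⁺] + K1K2/[H⁺]²) = 1 / (1 + 10^+1.76 + 10^+0.38)
   = 1 / (1 + 57.544 + 2.3988) = 1/60.943 = 0.01641
[CO2*] = α₀ × DIC = 0.01641 × 1.06 = 0.01739 mmol/kg = 17.39 μmol/kg
pCO2 = [CO2*]/KH = 1.739×10^-5 / 4.266×10^-2 = 408 μatm

pCO2 = 408 μatm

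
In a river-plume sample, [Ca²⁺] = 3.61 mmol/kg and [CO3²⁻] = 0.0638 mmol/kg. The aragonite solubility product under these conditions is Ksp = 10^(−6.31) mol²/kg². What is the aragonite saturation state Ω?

Ω = 0.470

Ksp = 10^(−6.31) = 4.898×10^-7
Ω = [Ca²⁺][CO3²⁻]/Ksp = (3.61×10^-3)(0.0638×10^-3) / 4.898×10^-7 = 0.470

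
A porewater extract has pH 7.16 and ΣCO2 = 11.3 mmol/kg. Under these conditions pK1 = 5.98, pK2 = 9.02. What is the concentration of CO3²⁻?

α₂ = 1 / (1 + [H⁺]/K2 + [H⁺]²/(K1K2)) = 1 / (1 + 10^+1.86 + 10^+0.68)
   = 1 / (1 + 72.444 + 4.7863) = 1/78.230 = 0.01278
[CO3²⁻] = α₂ × DIC = 0.01278 × 11.3 = 0.144 mmol/kg

[CO3²⁻] = 0.144 mmol/kg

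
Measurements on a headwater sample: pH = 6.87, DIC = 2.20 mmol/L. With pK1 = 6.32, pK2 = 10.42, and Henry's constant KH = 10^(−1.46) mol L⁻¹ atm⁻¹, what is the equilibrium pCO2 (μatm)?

pCO2 = 1.39×10^4 μatm

α₀ = 1 / (1 + K1/[H⁺] + K1K2/[H⁺]²) = 1 / (1 + 10^+0.55 + 10^-3.00)
   = 1 / (1 + 3.5481 + 0.0010000) = 1/4.5491 = 0.2198
[CO2*] = α₀ × DIC = 0.2198 × 2.20 = 0.4836 mmol/L
pCO2 = [CO2*]/KH = 4.836×10^-4 / 3.467×10^-2 = 1.39×10^4 μatm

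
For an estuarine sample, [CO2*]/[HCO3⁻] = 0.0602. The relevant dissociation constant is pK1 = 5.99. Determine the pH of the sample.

pH = 7.21

From K1 = [H⁺][HCO3⁻]/[CO2*]:  pH = pK1 − log₁₀([CO2*]/[HCO3⁻])
log₁₀(0.0602) = -1.220
pH = 5.99 − (-1.220) = 7.21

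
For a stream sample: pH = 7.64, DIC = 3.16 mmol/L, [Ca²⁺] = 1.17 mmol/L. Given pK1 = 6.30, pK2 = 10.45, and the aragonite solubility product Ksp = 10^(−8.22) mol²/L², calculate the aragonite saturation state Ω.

α₂ = 1 / (1 + [H⁺]/K2 + [H⁺]²/(K1K2)) = 1 / (1 + 10^+2.81 + 10^+1.47)
   = 1 / (1 + 645.65 + 29.512) = 1/676.17 = 0.001479
[CO3²⁻] = α₂ × DIC = 0.001479 × 3.16 = 0.004673 mmol/L = 4.673 μmol/L
Ksp = 10^(−8.22) = 6.026×10^-9
Ω = [Ca²⁺][CO3²⁻]/Ksp = (1.17×10^-3)(4.673×10^-6) / 6.026×10^-9 = 0.907

Ω = 0.907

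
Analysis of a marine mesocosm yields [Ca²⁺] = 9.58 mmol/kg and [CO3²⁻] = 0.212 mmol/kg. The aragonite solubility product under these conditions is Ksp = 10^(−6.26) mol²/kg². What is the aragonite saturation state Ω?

Ω = 3.70

Ksp = 10^(−6.26) = 5.495×10^-7
Ω = [Ca²⁺][CO3²⁻]/Ksp = (9.58×10^-3)(0.212×10^-3) / 5.495×10^-7 = 3.70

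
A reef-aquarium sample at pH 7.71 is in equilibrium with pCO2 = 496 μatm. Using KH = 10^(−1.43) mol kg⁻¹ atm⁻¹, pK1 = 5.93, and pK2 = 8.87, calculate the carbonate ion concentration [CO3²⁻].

[CO3²⁻] = 0.0768 mmol/kg

[CO2*] = KH · pCO2 = 10^(−1.43) × 496×10^-6 = 1.843×10^-5 mol/kg
α₀ = 1/(1 + K1/[H⁺] + K1K2/[H⁺]²) = 1/(1 + 10^+1.78 + 10^+0.62) = 0.01528
DIC = [CO2*]/α₀ = 1.843×10^-5 / 0.01528 = 1.206 mmol/kg
[CO3²⁻] = α₂·DIC; α₂ = 0.06372, so [CO3²⁻] = 0.06372 × 1.206 = 0.0768 mmol/kg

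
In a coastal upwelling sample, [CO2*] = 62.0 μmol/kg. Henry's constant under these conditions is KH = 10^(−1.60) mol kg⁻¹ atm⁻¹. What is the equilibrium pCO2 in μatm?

KH = 10^(−1.60) = 2.512×10^-2 mol kg⁻¹ atm⁻¹
pCO2 = [CO2*]/KH = 62.0×10^-6 / 2.512×10^-2 = 2.47×10^-3 atm = 2470 μatm

pCO2 = 2470 μatm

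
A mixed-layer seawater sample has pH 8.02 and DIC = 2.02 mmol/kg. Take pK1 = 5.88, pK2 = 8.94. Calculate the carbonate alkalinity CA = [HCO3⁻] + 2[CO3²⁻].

CA = 2.22 mmol/kg

CA = [HCO3⁻] + 2[CO3²⁻] = (α₁ + 2α₂)·DIC
At pH 8.02: [H⁺]/K1 = 10^-2.14 = 0.0072444, K2/[H⁺] = 10^-0.92 = 0.12023
α₁ = 1/(1 + 0.0072444 + 0.12023) = 1/1.1275 = 0.8869; α₂ = α₁·K2/[H⁺] = 0.1066
α₁ + 2α₂ = 1.1002
CA = 1.1002 × 2.02 = 2.22 mmol/kg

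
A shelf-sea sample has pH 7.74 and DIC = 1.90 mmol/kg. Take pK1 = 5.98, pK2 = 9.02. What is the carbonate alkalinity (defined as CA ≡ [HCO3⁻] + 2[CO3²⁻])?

CA = 1.96 mmol/kg

CA = [HCO3⁻] + 2[CO3²⁻] = (α₁ + 2α₂)·DIC
At pH 7.74: [H⁺]/K1 = 10^-1.76 = 0.017378, K2/[H⁺] = 10^-1.28 = 0.052481
α₁ = 1/(1 + 0.017378 + 0.052481) = 1/1.0699 = 0.9347; α₂ = α₁·K2/[H⁺] = 0.04905
α₁ + 2α₂ = 1.0328
CA = 1.0328 × 1.90 = 1.96 mmol/kg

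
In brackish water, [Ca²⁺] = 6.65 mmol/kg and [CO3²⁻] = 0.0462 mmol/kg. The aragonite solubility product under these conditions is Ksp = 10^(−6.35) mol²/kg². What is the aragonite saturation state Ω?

Ksp = 10^(−6.35) = 4.467×10^-7
Ω = [Ca²⁺][CO3²⁻]/Ksp = (6.65×10^-3)(0.0462×10^-3) / 4.467×10^-7 = 0.688

Ω = 0.688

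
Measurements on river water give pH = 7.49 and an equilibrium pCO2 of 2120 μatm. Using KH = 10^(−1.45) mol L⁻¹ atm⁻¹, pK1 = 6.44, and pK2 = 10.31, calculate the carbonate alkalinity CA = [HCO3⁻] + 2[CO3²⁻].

CA = 0.847 mmol/L

[CO2*] = KH · pCO2 = 10^(−1.45) × 2120×10^-6 = 7.522×10^-5 mol/L
α₀ = 1/(1 + K1/[H⁺] + K1K2/[H⁺]²) = 1/(1 + 10^+1.05 + 10^-1.77) = 0.08172
DIC = [CO2*]/α₀ = 7.522×10^-5 / 0.08172 = 0.9205 mmol/L
CA = (α₁ + 2α₂)·DIC = (0.9169 + 2×0.001388) × 0.9205 = 0.847 mmol/L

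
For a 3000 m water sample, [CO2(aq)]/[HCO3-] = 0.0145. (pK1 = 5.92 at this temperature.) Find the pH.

pH = 7.76

From K1 = [H⁺][HCO3-]/[CO2(aq)]:  pH = pK1 − log₁₀([CO2(aq)]/[HCO3-])
log₁₀(0.0145) = -1.839
pH = 5.92 − (-1.839) = 7.76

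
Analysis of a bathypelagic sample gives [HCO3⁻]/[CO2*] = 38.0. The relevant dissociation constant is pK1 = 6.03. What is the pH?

From K1 = [H⁺][HCO3⁻]/[CO2*]:  pH = pK1 + log₁₀([HCO3⁻]/[CO2*])
log₁₀(38.0) = +1.580
pH = 6.03 + (+1.580) = 7.61

pH = 7.61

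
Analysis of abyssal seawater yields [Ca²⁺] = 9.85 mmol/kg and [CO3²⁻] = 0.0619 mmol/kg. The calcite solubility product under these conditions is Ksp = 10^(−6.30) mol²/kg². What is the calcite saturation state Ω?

Ω = 1.22

Ksp = 10^(−6.30) = 5.012×10^-7
Ω = [Ca²⁺][CO3²⁻]/Ksp = (9.85×10^-3)(0.0619×10^-3) / 5.012×10^-7 = 1.22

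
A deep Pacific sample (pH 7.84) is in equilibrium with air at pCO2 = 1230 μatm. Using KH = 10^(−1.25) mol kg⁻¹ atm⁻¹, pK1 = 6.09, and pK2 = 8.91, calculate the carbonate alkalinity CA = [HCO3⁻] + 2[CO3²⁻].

CA = 4.55 mmol/kg

[CO2*] = KH · pCO2 = 10^(−1.25) × 1230×10^-6 = 6.917×10^-5 mol/kg
α₀ = 1/(1 + K1/[H⁺] + K1K2/[H⁺]²) = 1/(1 + 10^+1.75 + 10^+0.68) = 0.01612
DIC = [CO2*]/α₀ = 6.917×10^-5 / 0.01612 = 4.290 mmol/kg
CA = (α₁ + 2α₂)·DIC = (0.9067 + 2×0.07717) × 4.290 = 4.55 mmol/kg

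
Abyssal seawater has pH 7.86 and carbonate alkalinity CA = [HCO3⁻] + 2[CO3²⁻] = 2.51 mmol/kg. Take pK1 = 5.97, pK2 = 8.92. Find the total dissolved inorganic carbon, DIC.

CA = [HCO3⁻] + 2[CO3²⁻] = (α₁ + 2α₂)·DIC
At pH 7.86: [H⁺]/K1 = 10^-1.89 = 0.012882, K2/[H⁺] = 10^-1.06 = 0.087096
α₁ = 1/(1 + 0.012882 + 0.087096) = 1/1.1000 = 0.9091; α₂ = α₁·K2/[H⁺] = 0.07918
α₁ + 2α₂ = 1.0675
DIC = CA / (α₁ + 2α₂) = 2.51 / 1.0675 = 2.35 mmol/kg

DIC = 2.35 mmol/kg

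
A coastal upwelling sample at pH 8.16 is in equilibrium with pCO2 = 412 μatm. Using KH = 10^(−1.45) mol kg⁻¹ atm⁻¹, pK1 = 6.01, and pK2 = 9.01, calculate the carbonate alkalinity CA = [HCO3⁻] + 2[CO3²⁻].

CA = 2.65 mmol/kg

[CO2*] = KH · pCO2 = 10^(−1.45) × 412×10^-6 = 1.462×10^-5 mol/kg
α₀ = 1/(1 + K1/[H⁺] + K1K2/[H⁺]²) = 1/(1 + 10^+2.15 + 10^+1.30) = 0.006165
DIC = [CO2*]/α₀ = 1.462×10^-5 / 0.006165 = 2.371 mmol/kg
CA = (α₁ + 2α₂)·DIC = (0.8708 + 2×0.1230) × 2.371 = 2.65 mmol/kg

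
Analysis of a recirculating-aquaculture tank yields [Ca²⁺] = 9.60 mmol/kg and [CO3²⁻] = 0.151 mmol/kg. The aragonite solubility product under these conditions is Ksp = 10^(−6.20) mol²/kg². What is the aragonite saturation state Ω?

Ω = 2.30

Ksp = 10^(−6.20) = 6.310×10^-7
Ω = [Ca²⁺][CO3²⁻]/Ksp = (9.60×10^-3)(0.151×10^-3) / 6.310×10^-7 = 2.30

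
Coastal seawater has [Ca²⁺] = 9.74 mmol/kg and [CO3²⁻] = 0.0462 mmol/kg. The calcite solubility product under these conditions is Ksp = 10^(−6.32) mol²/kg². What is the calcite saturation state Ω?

Ksp = 10^(−6.32) = 4.786×10^-7
Ω = [Ca²⁺][CO3²⁻]/Ksp = (9.74×10^-3)(0.0462×10^-3) / 4.786×10^-7 = 0.940

Ω = 0.940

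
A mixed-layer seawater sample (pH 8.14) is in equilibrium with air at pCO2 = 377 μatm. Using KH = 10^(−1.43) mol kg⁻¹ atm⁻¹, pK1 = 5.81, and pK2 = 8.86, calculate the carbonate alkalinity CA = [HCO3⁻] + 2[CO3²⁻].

CA = 4.14 mmol/kg

[CO2*] = KH · pCO2 = 10^(−1.43) × 377×10^-6 = 1.401×10^-5 mol/kg
α₀ = 1/(1 + K1/[H⁺] + K1K2/[H⁺]²) = 1/(1 + 10^+2.33 + 10^+1.61) = 0.003913
DIC = [CO2*]/α₀ = 1.401×10^-5 / 0.003913 = 3.579 mmol/kg
CA = (α₁ + 2α₂)·DIC = (0.8367 + 2×0.1594) × 3.579 = 4.14 mmol/kg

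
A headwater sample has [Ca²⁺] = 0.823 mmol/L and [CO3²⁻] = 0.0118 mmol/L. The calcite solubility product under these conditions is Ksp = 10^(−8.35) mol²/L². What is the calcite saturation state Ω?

Ω = 2.17

Ksp = 10^(−8.35) = 4.467×10^-9
Ω = [Ca²⁺][CO3²⁻]/Ksp = (0.823×10^-3)(0.0118×10^-3) / 4.467×10^-9 = 2.17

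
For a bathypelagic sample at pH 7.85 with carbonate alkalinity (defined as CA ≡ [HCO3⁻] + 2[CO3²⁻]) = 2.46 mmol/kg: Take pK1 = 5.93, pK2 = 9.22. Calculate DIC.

DIC = 2.39 mmol/kg

CA = [HCO3⁻] + 2[CO3²⁻] = (α₁ + 2α₂)·DIC
At pH 7.85: [H⁺]/K1 = 10^-1.92 = 0.012023, K2/[H⁺] = 10^-1.37 = 0.042658
α₁ = 1/(1 + 0.012023 + 0.042658) = 1/1.0547 = 0.9482; α₂ = α₁·K2/[H⁺] = 0.04045
α₁ + 2α₂ = 1.0290
DIC = CA / (α₁ + 2α₂) = 2.46 / 1.0290 = 2.39 mmol/kg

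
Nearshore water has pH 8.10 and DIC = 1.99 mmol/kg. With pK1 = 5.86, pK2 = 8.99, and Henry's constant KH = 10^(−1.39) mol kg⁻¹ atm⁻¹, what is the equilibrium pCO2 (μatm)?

pCO2 = 248 μatm

α₀ = 1 / (1 + K1/[H⁺] + K1K2/[H⁺]²) = 1 / (1 + 10^+2.24 + 10^+1.35)
   = 1 / (1 + 173.78 + 22.387) = 1/197.17 = 0.005072
[CO2*] = α₀ × DIC = 0.005072 × 1.99 = 0.01009 mmol/kg = 10.09 μmol/kg
pCO2 = [CO2*]/KH = 1.009×10^-5 / 4.074×10^-2 = 248 μatm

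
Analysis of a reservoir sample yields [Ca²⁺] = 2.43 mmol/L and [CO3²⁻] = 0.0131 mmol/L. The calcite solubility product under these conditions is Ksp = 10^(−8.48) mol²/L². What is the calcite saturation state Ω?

Ksp = 10^(−8.48) = 3.311×10^-9
Ω = [Ca²⁺][CO3²⁻]/Ksp = (2.43×10^-3)(0.0131×10^-3) / 3.311×10^-9 = 9.61

Ω = 9.61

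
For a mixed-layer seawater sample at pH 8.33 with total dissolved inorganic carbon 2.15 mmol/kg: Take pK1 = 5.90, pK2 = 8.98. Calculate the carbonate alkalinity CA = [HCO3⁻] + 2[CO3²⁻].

CA = [HCO3⁻] + 2[CO3²⁻] = (α₁ + 2α₂)·DIC
At pH 8.33: [H⁺]/K1 = 10^-2.43 = 0.0037154, K2/[H⁺] = 10^-0.65 = 0.22387
α₁ = 1/(1 + 0.0037154 + 0.22387) = 1/1.2276 = 0.8146; α₂ = α₁·K2/[H⁺] = 0.1824
α₁ + 2α₂ = 1.1793
CA = 1.1793 × 2.15 = 2.54 mmol/kg

CA = 2.54 mmol/kg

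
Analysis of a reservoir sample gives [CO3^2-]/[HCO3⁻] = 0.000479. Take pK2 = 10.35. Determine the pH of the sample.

From K2 = [H⁺][CO3^2-]/[HCO3⁻]:  pH = pK2 + log₁₀([CO3^2-]/[HCO3⁻])
log₁₀(0.000479) = -3.320
pH = 10.35 + (-3.320) = 7.03

pH = 7.03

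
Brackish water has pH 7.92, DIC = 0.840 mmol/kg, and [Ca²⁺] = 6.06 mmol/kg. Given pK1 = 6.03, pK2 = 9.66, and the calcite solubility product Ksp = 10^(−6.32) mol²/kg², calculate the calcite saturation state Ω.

Ω = 0.188

α₂ = 1 / (1 + [H⁺]/K2 + [H⁺]²/(K1K2)) = 1 / (1 + 10^+1.74 + 10^-0.15)
   = 1 / (1 + 54.954 + 0.70795) = 1/56.662 = 0.01765
[CO3²⁻] = α₂ × DIC = 0.01765 × 0.840 = 0.01482 mmol/kg = 14.82 μmol/kg
Ksp = 10^(−6.32) = 4.786×10^-7
Ω = [Ca²⁺][CO3²⁻]/Ksp = (6.06×10^-3)(1.482×10^-5) / 4.786×10^-7 = 0.188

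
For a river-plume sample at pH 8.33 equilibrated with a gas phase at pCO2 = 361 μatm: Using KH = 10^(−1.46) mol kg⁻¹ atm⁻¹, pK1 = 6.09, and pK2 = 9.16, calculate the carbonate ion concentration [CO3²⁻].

[CO3²⁻] = 0.322 mmol/kg

[CO2*] = KH · pCO2 = 10^(−1.46) × 361×10^-6 = 1.252×10^-5 mol/kg
α₀ = 1/(1 + K1/[H⁺] + K1K2/[H⁺]²) = 1/(1 + 10^+2.24 + 10^+1.41) = 0.004988
DIC = [CO2*]/α₀ = 1.252×10^-5 / 0.004988 = 2.509 mmol/kg
[CO3²⁻] = α₂·DIC; α₂ = 0.1282, so [CO3²⁻] = 0.1282 × 2.509 = 0.322 mmol/kg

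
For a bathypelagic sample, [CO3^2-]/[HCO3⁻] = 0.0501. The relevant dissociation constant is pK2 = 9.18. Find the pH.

From K2 = [H⁺][CO3^2-]/[HCO3⁻]:  pH = pK2 + log₁₀([CO3^2-]/[HCO3⁻])
log₁₀(0.0501) = -1.300
pH = 9.18 + (-1.300) = 7.88

pH = 7.88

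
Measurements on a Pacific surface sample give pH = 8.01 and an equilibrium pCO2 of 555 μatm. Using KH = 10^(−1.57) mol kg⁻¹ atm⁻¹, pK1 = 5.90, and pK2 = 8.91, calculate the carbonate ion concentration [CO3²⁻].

[CO2*] = KH · pCO2 = 10^(−1.57) × 555×10^-6 = 1.494×10^-5 mol/kg
α₀ = 1/(1 + K1/[H⁺] + K1K2/[H⁺]²) = 1/(1 + 10^+2.11 + 10^+1.21) = 0.006847
DIC = [CO2*]/α₀ = 1.494×10^-5 / 0.006847 = 2.182 mmol/kg
[CO3²⁻] = α₂·DIC; α₂ = 0.1111, so [CO3²⁻] = 0.1111 × 2.182 = 0.242 mmol/kg

[CO3²⁻] = 0.242 mmol/kg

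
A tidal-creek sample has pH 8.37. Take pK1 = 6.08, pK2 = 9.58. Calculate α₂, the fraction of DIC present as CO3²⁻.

α₂ = 1 / (1 + [H⁺]/K2 + [H⁺]²/(K1K2)) = 1 / (1 + 10^+1.21 + 10^-1.08)
   = 1 / (1 + 16.218 + 0.083176) = 1/17.301 = 0.05780

α₂ = 0.0578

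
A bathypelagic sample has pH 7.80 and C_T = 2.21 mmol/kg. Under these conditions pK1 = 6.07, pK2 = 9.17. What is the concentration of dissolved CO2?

[CO2*] = 0.0388 mmol/kg

α₀ = 1 / (1 + K1/[H⁺] + K1K2/[H⁺]²) = 1 / (1 + 10^+1.73 + 10^+0.36)
   = 1 / (1 + 53.703 + 2.2909) = 1/56.994 = 0.01755
[CO2*] = α₀ × DIC = 0.01755 × 2.21 = 0.0388 mmol/kg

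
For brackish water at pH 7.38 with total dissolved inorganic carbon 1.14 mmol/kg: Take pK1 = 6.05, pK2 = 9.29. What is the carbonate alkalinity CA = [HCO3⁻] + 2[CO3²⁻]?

CA = [HCO3⁻] + 2[CO3²⁻] = (α₁ + 2α₂)·DIC
At pH 7.38: [H⁺]/K1 = 10^-1.33 = 0.046774, K2/[H⁺] = 10^-1.91 = 0.012303
α₁ = 1/(1 + 0.046774 + 0.012303) = 1/1.0591 = 0.9442; α₂ = α₁·K2/[H⁺] = 0.01162
α₁ + 2α₂ = 0.9675
CA = 0.9675 × 1.14 = 1.10 mmol/kg

CA = 1.10 mmol/kg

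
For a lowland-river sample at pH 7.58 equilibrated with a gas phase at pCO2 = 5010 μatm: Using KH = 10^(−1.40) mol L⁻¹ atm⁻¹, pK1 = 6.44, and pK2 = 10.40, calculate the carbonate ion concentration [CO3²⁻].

[CO3²⁻] = 4.17 μmol/L

[CO2*] = KH · pCO2 = 10^(−1.40) × 5010×10^-6 = 1.995×10^-4 mol/L
α₀ = 1/(1 + K1/[H⁺] + K1K2/[H⁺]²) = 1/(1 + 10^+1.14 + 10^-1.68) = 0.06745
DIC = [CO2*]/α₀ = 1.995×10^-4 / 0.06745 = 2.957 mmol/L
[CO3²⁻] = α₂·DIC; α₂ = 0.001409, so [CO3²⁻] = 0.001409 × 2.957 = 0.00417 mmol/L = 4.17 μmol/L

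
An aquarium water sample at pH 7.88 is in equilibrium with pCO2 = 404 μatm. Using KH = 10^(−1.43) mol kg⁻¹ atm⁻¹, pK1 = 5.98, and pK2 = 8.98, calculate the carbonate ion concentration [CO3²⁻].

[CO2*] = KH · pCO2 = 10^(−1.43) × 404×10^-6 = 1.501×10^-5 mol/kg
α₀ = 1/(1 + K1/[H⁺] + K1K2/[H⁺]²) = 1/(1 + 10^+1.90 + 10^+0.80) = 0.01153
DIC = [CO2*]/α₀ = 1.501×10^-5 / 0.01153 = 1.302 mmol/kg
[CO3²⁻] = α₂·DIC; α₂ = 0.07274, so [CO3²⁻] = 0.07274 × 1.302 = 0.0947 mmol/kg

[CO3²⁻] = 0.0947 mmol/kg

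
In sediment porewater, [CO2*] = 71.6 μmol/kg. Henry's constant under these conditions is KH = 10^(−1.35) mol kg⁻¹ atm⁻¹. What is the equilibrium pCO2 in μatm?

pCO2 = 1600 μatm

KH = 10^(−1.35) = 4.467×10^-2 mol kg⁻¹ atm⁻¹
pCO2 = [CO2*]/KH = 71.6×10^-6 / 4.467×10^-2 = 1.60×10^-3 atm = 1600 μatm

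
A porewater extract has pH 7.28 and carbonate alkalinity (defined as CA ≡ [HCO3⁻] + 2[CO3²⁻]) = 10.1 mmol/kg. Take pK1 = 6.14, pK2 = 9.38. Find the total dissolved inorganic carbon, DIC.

CA = [HCO3⁻] + 2[CO3²⁻] = (α₁ + 2α₂)·DIC
At pH 7.28: [H⁺]/K1 = 10^-1.14 = 0.072444, K2/[H⁺] = 10^-2.10 = 0.0079433
α₁ = 1/(1 + 0.072444 + 0.0079433) = 1/1.0804 = 0.9256; α₂ = α₁·K2/[H⁺] = 0.007352
α₁ + 2α₂ = 0.9403
DIC = CA / (α₁ + 2α₂) = 10.1 / 0.9403 = 10.7 mmol/kg

DIC = 10.7 mmol/kg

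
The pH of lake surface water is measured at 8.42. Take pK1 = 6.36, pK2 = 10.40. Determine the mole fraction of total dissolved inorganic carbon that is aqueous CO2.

α₀ = 0.00855

α₀ = 1 / (1 + K1/[H⁺] + K1K2/[H⁺]²) = 1 / (1 + 10^+2.06 + 10^+0.08)
   = 1 / (1 + 114.82 + 1.2023) = 1/117.02 = 0.008546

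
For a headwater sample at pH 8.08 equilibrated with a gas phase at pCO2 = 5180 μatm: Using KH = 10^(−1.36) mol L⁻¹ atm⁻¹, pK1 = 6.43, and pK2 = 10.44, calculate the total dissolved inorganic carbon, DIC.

[CO2*] = KH · pCO2 = 10^(−1.36) × 5180×10^-6 = 2.261×10^-4 mol/L
α₀ = 1/(1 + K1/[H⁺] + K1K2/[H⁺]²) = 1/(1 + 10^+1.65 + 10^-0.71) = 0.02180
DIC = [CO2*]/α₀ = 2.261×10^-4 / 0.02180 = 10.4 mmol/L

DIC = 10.4 mmol/L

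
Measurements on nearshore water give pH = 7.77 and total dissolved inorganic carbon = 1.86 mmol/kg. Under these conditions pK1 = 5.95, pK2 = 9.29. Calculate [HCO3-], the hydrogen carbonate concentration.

[HCO3⁻] = 1.78 mmol/kg

α₁ = 1 / (1 + [H⁺]/K1 + K2/[H⁺]) = 1 / (1 + 10^-1.82 + 10^-1.52)
   = 1 / (1 + 0.015136 + 0.030200) = 1/1.0453 = 0.9566
[HCO3⁻] = α₁ × DIC = 0.9566 × 1.86 = 1.78 mmol/kg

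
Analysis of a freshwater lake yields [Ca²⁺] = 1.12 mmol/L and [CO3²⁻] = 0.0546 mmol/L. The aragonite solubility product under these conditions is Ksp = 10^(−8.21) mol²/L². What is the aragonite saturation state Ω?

Ksp = 10^(−8.21) = 6.166×10^-9
Ω = [Ca²⁺][CO3²⁻]/Ksp = (1.12×10^-3)(0.0546×10^-3) / 6.166×10^-9 = 9.92

Ω = 9.92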